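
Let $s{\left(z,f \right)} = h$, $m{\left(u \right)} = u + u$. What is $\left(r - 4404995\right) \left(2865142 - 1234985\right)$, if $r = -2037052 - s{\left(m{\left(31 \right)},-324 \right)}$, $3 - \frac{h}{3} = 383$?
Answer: $-10499689632399$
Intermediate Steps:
$m{\left(u \right)} = 2 u$
$h = -1140$ ($h = 9 - 1149 = -1140$)
$s{\left(z,f \right)} = -1140$
$r = -2035912$ ($r = -2037052 - -1140 = -2037052 + 1140 = -2035912$)
$\left(r - 4404995\right) \left(2865142 - 1234985\right) = \left(-2035912 - 4404995\right) \left(2865142 - 1234985\right) = \left(-6440907\right) 1630157 = -10499689632399$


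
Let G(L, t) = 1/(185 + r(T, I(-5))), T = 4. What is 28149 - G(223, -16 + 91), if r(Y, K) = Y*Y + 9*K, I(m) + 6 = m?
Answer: 2871197/102 ≈ 28149.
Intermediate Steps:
I(m) = -6 + m
r(Y, K) = Y**2 + 9*K
G(L, t) = 1/102 (G(L, t) = 1/(185 + (4**2 + 9*(-6 - 5))) = 1/(185 + (16 + 9*(-11))) = 1/(185 + (16 - 99)) = 1/(185 - 83) = 1/102)
28149 - G(223, -16 + 91) = 28149 - 1*1/102 = 28149 - 1/102 = 2871197/102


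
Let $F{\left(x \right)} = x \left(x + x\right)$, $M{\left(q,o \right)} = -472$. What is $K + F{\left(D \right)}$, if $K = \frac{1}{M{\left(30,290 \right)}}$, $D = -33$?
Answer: $\frac{1028015}{472} \approx 2178.0$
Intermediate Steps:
$F{\left(x \right)} = 2 x^{2}$ ($F{\left(x \right)} = x 2 x = 2 x^{2}$)
$K = - \frac{1}{472}$ ($K = \frac{1}{-472} = - \frac{1}{472} \approx -0.0021186$)
$K + F{\left(D \right)} = - \frac{1}{472} + 2 \left(-33\right)^{2} = - \frac{1}{472} + 2 \cdot 1089 = - \frac{1}{472} + 2178 = \frac{1028015}{472}$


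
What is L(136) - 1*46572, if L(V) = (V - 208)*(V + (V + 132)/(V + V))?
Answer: -959394/17 ≈ -56435.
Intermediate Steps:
L(V) = (-208 + V)*(V + (132 + V)/(2*V)) (L(V) = (-208 + V)*(V + (132 + V)/((2*V))) = (-208 + V)*(V + (132 + V)*(1/(2*V))) = (-208 + V)*(V + (132 + V)/(2*V)))
L(136) - 1*46572 = (-38 + 136² - 13728/136 - 415/2*136) - 1*46572 = (-38 + 18496 - 13728*1/136 - 28220) - 46572 = (-38 + 18496 - 1716/17 - 28220) - 46572 = -167670/17 - 46572 = -959394/17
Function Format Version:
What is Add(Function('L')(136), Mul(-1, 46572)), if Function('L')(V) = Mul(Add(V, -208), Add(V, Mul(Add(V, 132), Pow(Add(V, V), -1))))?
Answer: Rational(-959394, 17) ≈ -56435.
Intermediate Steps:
Function('L')(V) = Mul(Add(-208, V), Add(V, Mul(Rational(1, 2), Pow(V, -1), Add(132, V)))) (Function('L')(V) = Mul(Add(-208, V), Add(V, Mul(Add(132, V), Pow(Mul(2, V), -1)))) = Mul(Add(-208, V), Add(V, Mul(Add(132, V), Mul(Rational(1, 2), Pow(V, -1))))) = Mul(Add(-208, V), Add(V, Mul(Rational(1, 2), Pow(V, -1), Add(132, V)))))
Add(Function('L')(136), Mul(-1, 46572)) = Add(Add(-38, Pow(136, 2), Mul(-13728, Pow(136, -1)), Mul(Rational(-415, 2), 136)), Mul(-1, 46572)) = Add(Add(-38, 18496, Mul(-13728, Rational(1, 136)), -28220), -46572) = Add(Add(-38, 18496, Rational(-1716, 17), -28220), -46572) = Add(Rational(-167670, 17), -46572) = Rational(-959394, 17)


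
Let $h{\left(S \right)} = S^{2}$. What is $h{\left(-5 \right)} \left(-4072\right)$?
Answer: $-101800$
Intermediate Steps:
$h{\left(-5 \right)} \left(-4072\right) = \left(-5\right)^{2} \left(-4072\right) = 25 \left(-4072\right) = -101800$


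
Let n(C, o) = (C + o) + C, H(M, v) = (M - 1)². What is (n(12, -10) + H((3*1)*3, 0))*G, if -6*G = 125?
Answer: -1625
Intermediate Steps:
G = -125/6 (G = -⅙*125 = -125/6 ≈ -20.833)
H(M, v) = (-1 + M)²
n(C, o) = o + 2*C
(n(12, -10) + H((3*1)*3, 0))*G = ((-10 + 2*12) + (-1 + (3*1)*3)²)*(-125/6) = ((-10 + 24) + (-1 + 3*3)²)*(-125/6) = (14 + (-1 + 9)²)*(-125/6) = (14 + 8²)*(-125/6) = (14 + 64)*(-125/6) = 78*(-125/6) = -1625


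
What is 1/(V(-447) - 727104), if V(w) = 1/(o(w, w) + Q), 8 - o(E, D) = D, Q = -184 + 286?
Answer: -557/404996927 ≈ -1.3753e-6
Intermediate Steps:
Q = 102
o(E, D) = 8 - D
V(w) = 1/(110 - w) (V(w) = 1/((8 - w) + 102) = 1/(110 - w))
1/(V(-447) - 727104) = 1/(-1/(-110 - 447) - 727104) = 1/(-1/(-557) - 727104) = 1/(-1*(-1/557) - 727104) = 1/(1/557 - 727104) = 1/(-404996927/557) = -557/404996927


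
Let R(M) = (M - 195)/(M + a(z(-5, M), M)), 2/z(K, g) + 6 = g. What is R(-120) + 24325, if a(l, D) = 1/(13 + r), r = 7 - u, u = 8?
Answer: 35007455/1439 ≈ 24328.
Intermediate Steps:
z(K, g) = 2/(-6 + g)
r = -1 (r = 7 - 1*8 = 7 - 8 = -1)
a(l, D) = 1/12 (a(l, D) = 1/(13 - 1) = 1/12)
R(M) = (-195 + M)/(1/12 + M) (R(M) = (M - 195)/(M + 1/12) = (-195 + M)/(1/12 + M))
R(-120) + 24325 = 12*(-195 - 120)/(1 + 12*(-120)) + 24325 = 12*(-315)/(1 - 1440) + 24325 = 12*(-315)/(-1439) + 24325 = 12*(-1/1439)*(-315) + 24325 = 3780/1439 + 24325 = 35007455/1439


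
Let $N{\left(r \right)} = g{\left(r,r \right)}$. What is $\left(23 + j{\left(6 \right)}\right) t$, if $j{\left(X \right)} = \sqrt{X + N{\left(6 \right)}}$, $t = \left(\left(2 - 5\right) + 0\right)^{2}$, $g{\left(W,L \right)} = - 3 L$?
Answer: $207 + 18 i \sqrt{3} \approx 207.0 + 31.177 i$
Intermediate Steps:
$t = 9$ ($t = \left(\left(2 - 5\right) + 0\right)^{2} = \left(-3 + 0\right)^{2} = \left(-3\right)^{2} = 9$)
$N{\left(r \right)} = - 3 r$
$j{\left(X \right)} = \sqrt{-18 + X}$ ($j{\left(X \right)} = \sqrt{X - 18} = \sqrt{-18 + X}$)
$\left(23 + j{\left(6 \right)}\right) t = \left(23 + \sqrt{-18 + 6}\right) 9 = \left(23 + \sqrt{-12}\right) 9 = \left(23 + 2 i \sqrt{3}\right) 9 = 207 + 18 i \sqrt{3}$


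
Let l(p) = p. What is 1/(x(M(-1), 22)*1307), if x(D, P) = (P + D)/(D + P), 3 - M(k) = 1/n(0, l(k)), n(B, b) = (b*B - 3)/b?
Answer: 1/1307 ≈ 0.00076511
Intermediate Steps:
n(B, b) = (-3 + B*b)/b (n(B, b) = (B*b - 3)/b = (-3 + B*b)/b)
M(k) = 3 + k/3 (M(k) = 3 - 1/(0 - 3/k) = 3 - 1/((-3/k)) = 3 - (-1)*k/3 = 3 + k/3)
x(D, P) = 1 (x(D, P) = (D + P)/(D + P) = 1)
1/(x(M(-1), 22)*1307) = 1/(1*1307) = 1/1307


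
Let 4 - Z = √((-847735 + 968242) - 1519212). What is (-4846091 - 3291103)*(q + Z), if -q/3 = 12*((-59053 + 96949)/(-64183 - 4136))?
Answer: -1480546173912/7591 + 56960358*I*√28545 ≈ -1.9504e+8 + 9.6236e+9*I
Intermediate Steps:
Z = 4 - 7*I*√28545 (Z = 4 - √((-847735 + 968242) - 1519212) = 4 - √(120507 - 1519212) = 4 - √(-1398705) = 4 - 7*I*√28545 ≈ 4.0 - 1182.7*I)
q = 151584/7591 (q = -36*(-59053 + 96949)/(-64183 - 4136) = -36*37896/(-68319) = -36*37896*(-1/68319) = -36*(-12632)/22773 = -3*(-50528/7591) = 151584/7591 ≈ 19.969)
(-4846091 - 3291103)*(q + Z) = (-4846091 - 3291103)*(151584/7591 + (4 - 7*I*√28545)) = -8137194*(181948/7591 - 7*I*√28545) = -1480546173912/7591 + 56960358*I*√28545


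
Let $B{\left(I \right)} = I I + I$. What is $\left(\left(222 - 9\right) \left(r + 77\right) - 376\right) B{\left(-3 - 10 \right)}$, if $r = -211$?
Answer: $-4511208$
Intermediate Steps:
$B{\left(I \right)} = I + I^{2}$ ($B{\left(I \right)} = I^{2} + I = I + I^{2}$)
$\left(\left(222 - 9\right) \left(r + 77\right) - 376\right) B{\left(-3 - 10 \right)} = \left(\left(222 - 9\right) \left(-211 + 77\right) - 376\right) \left(-3 - 10\right) \left(1 - 13\right) = \left(213 \left(-134\right) - 376\right) \left(- 13 \left(1 - 13\right)\right) = \left(-28542 - 376\right) \left(\left(-13\right) \left(-12\right)\right) = \left(-28918\right) 156 = -4511208$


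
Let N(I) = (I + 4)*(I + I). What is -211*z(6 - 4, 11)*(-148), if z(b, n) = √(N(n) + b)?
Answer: 62456*√83 ≈ 5.6900e+5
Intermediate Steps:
N(I) = 2*I*(4 + I) (N(I) = (4 + I)*(2*I) = 2*I*(4 + I))
z(b, n) = √(b + 2*n*(4 + n)) (z(b, n) = √(2*n*(4 + n) + b) = √(b + 2*n*(4 + n)))
-211*z(6 - 4, 11)*(-148) = -211*√((6 - 4) + 2*11*(4 + 11))*(-148) = -211*√(2 + 2*11*15)*(-148) = -211*√(2 + 330)*(-148) = -422*√83*(-148) = 62456*√83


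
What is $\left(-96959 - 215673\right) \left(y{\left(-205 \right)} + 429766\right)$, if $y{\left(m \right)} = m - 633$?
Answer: $-134096618496$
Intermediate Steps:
$y{\left(m \right)} = -633 + m$
$\left(-96959 - 215673\right) \left(y{\left(-205 \right)} + 429766\right) = \left(-96959 - 215673\right) \left(\left(-633 - 205\right) + 429766\right) = - 312632 \left(-838 + 429766\right) = \left(-312632\right) 428928 = -134096618496$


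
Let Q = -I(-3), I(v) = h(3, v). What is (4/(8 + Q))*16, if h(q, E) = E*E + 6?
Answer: -64/7 ≈ -9.1429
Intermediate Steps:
h(q, E) = 6 + E² (h(q, E) = E² + 6 = 6 + E²)
I(v) = 6 + v²
Q = -15 (Q = -(6 + (-3)²) = -(6 + 9) = -1*15 = -15)
(4/(8 + Q))*16 = (4/(8 - 15))*16 = (4/(-7))*16 = -⅐*4*16 = -4/7*16 = -64/7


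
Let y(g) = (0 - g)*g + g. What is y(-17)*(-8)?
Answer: 2448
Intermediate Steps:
y(g) = g - g² (y(g) = (-g)*g + g = -g² + g = g - g²)
y(-17)*(-8) = -17*(1 - 1*(-17))*(-8) = -17*(1 + 17)*(-8) = -17*18*(-8) = -306*(-8) = 2448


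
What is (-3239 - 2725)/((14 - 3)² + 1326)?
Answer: -5964/1447 ≈ -4.1216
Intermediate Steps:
(-3239 - 2725)/((14 - 3)² + 1326) = -5964/(11² + 1326) = -5964/(121 + 1326) = -5964/1447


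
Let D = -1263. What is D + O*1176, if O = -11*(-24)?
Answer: 309201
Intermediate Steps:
O = 264
D + O*1176 = -1263 + 264*1176 = -1263 + 310464 = 309201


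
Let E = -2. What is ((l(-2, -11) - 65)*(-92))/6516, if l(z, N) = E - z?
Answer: 1495/1629 ≈ 0.91774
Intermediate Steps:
l(z, N) = -2 - z
((l(-2, -11) - 65)*(-92))/6516 = (((-2 - 1*(-2)) - 65)*(-92))/6516 = (((-2 + 2) - 65)*(-92))*(1/6516) = ((0 - 65)*(-92))*(1/6516) = -65*(-92)*(1/6516) = 5980*(1/6516) = 1495/1629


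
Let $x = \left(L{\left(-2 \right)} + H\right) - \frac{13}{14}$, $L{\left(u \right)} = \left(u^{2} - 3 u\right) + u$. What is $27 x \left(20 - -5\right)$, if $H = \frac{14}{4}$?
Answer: $\frac{49950}{7} \approx 7135.7$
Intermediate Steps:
$H = \frac{7}{2}$ ($H = 14 \cdot \frac{1}{4} = \frac{7}{2} \approx 3.5$)
$L{\left(u \right)} = u^{2} - 2 u$
$x = \frac{74}{7}$ ($x = \left(- 2 \left(-2 - 2\right) + \frac{7}{2}\right) - \frac{13}{14} = \left(\left(-2\right) \left(-4\right) + \frac{7}{2}\right) - \frac{13}{14} = \left(8 + \frac{7}{2}\right) - \frac{13}{14} = \frac{23}{2} - \frac{13}{14} = \frac{74}{7} \approx 10.571$)
$27 x \left(20 - -5\right) = 27 \cdot \frac{74}{7} \left(20 - -5\right) = \frac{1998 \left(20 + 5\right)}{7} = \frac{1998}{7} \cdot 25 = \frac{49950}{7}$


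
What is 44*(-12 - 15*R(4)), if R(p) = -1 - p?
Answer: 2772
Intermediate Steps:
44*(-12 - 15*R(4)) = 44*(-12 - 15*(-1 - 1*4)) = 44*(-12 - 15*(-1 - 4)) = 44*(-12 - 15*(-5)) = 44*(-12 + 75) = 44*63 = 2772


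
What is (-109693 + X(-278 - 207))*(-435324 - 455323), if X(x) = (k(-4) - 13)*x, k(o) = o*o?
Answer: 98993632756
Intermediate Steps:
k(o) = o²
X(x) = 3*x (X(x) = ((-4)² - 13)*x = (16 - 13)*x = 3*x)
(-109693 + X(-278 - 207))*(-435324 - 455323) = (-109693 + 3*(-278 - 207))*(-435324 - 455323) = (-109693 + 3*(-485))*(-890647) = (-109693 - 1455)*(-890647) = -111148*(-890647) = 98993632756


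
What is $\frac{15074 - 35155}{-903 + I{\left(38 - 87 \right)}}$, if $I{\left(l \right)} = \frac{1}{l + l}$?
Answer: $\frac{1967938}{88495} \approx 22.238$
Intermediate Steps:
$I{\left(l \right)} = \frac{1}{2 l}$
$\frac{15074 - 35155}{-903 + I{\left(38 - 87 \right)}} = \frac{15074 - 35155}{-903 + \frac{1}{2 \left(38 - 87\right)}} = - \frac{20081}{-903 + \frac{1}{2 \left(-49\right)}} = - \frac{20081}{-903 + \frac{1}{2} \left(- \frac{1}{49}\right)} = - \frac{20081}{-903 - \frac{1}{98}} = - \frac{20081}{- \frac{88495}{98}} = \left(-20081\right) \left(- \frac{98}{88495}\right) = \frac{1967938}{88495}$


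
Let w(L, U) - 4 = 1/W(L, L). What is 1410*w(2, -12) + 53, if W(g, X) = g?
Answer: 6398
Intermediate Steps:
w(L, U) = 4 + 1/L
1410*w(2, -12) + 53 = 1410*(4 + 1/2) + 53 = 1410*(9/2) + 53 = 6345 + 53 = 6398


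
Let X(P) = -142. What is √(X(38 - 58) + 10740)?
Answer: √10598 ≈ 102.95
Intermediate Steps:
√(X(38 - 58) + 10740) = √(-142 + 10740) = √10598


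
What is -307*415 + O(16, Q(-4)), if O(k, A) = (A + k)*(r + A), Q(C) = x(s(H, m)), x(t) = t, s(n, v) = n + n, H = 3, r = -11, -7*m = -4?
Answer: -127515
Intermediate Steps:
m = 4/7 (m = -⅐*(-4) = 4/7 ≈ 0.57143)
s(n, v) = 2*n
Q(C) = 6 (Q(C) = 2*3 = 6)
O(k, A) = (-11 + A)*(A + k) (O(k, A) = (A + k)*(-11 + A) = (-11 + A)*(A + k))
-307*415 + O(16, Q(-4)) = -307*415 + (6² - 11*6 - 11*16 + 6*16) = -127405 + (36 - 66 - 176 + 96) = -127405 - 110 = -127515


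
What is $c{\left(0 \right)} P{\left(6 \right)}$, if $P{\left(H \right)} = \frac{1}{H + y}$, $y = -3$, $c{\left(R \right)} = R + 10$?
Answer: $\frac{10}{3} \approx 3.3333$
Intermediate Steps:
$c{\left(R \right)} = 10 + R$
$P{\left(H \right)} = \frac{1}{-3 + H}$ ($P{\left(H \right)} = \frac{1}{H - 3} = \frac{1}{-3 + H}$)
$c{\left(0 \right)} P{\left(6 \right)} = \frac{10 + 0}{-3 + 6} = \frac{10}{3}$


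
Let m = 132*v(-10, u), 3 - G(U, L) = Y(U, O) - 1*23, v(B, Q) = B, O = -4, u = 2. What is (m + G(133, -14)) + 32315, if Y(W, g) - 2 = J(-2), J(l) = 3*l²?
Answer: 31007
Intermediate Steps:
Y(W, g) = 14 (Y(W, g) = 2 + 3*(-2)² = 2 + 3*4 = 2 + 12 = 14)
G(U, L) = 12 (G(U, L) = 3 - (14 - 1*23) = 3 - (14 - 23) = 3 - 1*(-9) = 3 + 9 = 12)
m = -1320 (m = 132*(-10) = -1320)
(m + G(133, -14)) + 32315 = (-1320 + 12) + 32315 = -1308 + 32315 = 31007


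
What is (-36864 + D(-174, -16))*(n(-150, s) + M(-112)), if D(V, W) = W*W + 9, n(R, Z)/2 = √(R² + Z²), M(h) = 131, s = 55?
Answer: -4794469 - 365990*√1021 ≈ -1.6489e+7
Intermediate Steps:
n(R, Z) = 2*√(R² + Z²)
D(V, W) = 9 + W² (D(V, W) = W² + 9 = 9 + W²)
(-36864 + D(-174, -16))*(n(-150, s) + M(-112)) = (-36864 + (9 + (-16)²))*(2*√((-150)² + 55²) + 131) = (-36864 + (9 + 256))*(2*√(22500 + 3025) + 131) = (-36864 + 265)*(2*√25525 + 131) = -36599*(2*(5*√1021) + 131) = -36599*(10*√1021 + 131) = -36599*(131 + 10*√1021) = -4794469 - 365990*√1021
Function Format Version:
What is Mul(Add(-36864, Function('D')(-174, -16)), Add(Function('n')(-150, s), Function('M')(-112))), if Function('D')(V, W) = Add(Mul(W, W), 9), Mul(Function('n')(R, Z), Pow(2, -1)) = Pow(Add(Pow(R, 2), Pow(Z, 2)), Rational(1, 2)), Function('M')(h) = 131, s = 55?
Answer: Add(-4794469, Mul(-365990, Pow(1021, Rational(1, 2)))) ≈ -1.6489e+7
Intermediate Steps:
Function('n')(R, Z) = Mul(2, Pow(Add(Pow(R, 2), Pow(Z, 2)), Rational(1, 2)))
Function('D')(V, W) = Add(9, Pow(W, 2)) (Function('D')(V, W) = Add(Pow(W, 2), 9) = Add(9, Pow(W, 2)))
Mul(Add(-36864, Function('D')(-174, -16)), Add(Function('n')(-150, s), Function('M')(-112))) = Mul(Add(-36864, Add(9, Pow(-16, 2))), Add(Mul(2, Pow(Add(Pow(-150, 2), Pow(55, 2)), Rational(1, 2))), 131)) = Mul(Add(-36864, Add(9, 256)), Add(Mul(2, Pow(Add(22500, 3025), Rational(1, 2))), 131)) = Mul(Add(-36864, 265), Add(Mul(2, Pow(25525, Rational(1, 2))), 131)) = Mul(-36599, Add(Mul(2, Mul(5, Pow(1021, Rational(1, 2)))), 131)) = Mul(-36599, Add(Mul(10, Pow(1021, Rational(1, 2))), 131)) = Mul(-36599, Add(131, Mul(10, Pow(1021, Rational(1, 2))))) = Add(-4794469, Mul(-365990, Pow(1021, Rational(1, 2))))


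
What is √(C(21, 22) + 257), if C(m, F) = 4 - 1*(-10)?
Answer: √271 ≈ 16.462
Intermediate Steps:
C(m, F) = 14 (C(m, F) = 4 + 10 = 14)
√(C(21, 22) + 257) = √(14 + 257) = √271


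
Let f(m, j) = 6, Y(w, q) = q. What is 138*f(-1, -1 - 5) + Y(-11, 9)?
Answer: 837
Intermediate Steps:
138*f(-1, -1 - 5) + Y(-11, 9) = 138*6 + 9 = 828 + 9 = 837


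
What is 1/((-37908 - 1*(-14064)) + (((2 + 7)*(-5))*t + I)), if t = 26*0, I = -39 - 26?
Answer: -1/23909 ≈ -4.1825e-5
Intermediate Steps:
I = -65
t = 0
1/((-37908 - 1*(-14064)) + (((2 + 7)*(-5))*t + I)) = 1/((-37908 - 1*(-14064)) + (((2 + 7)*(-5))*0 - 65)) = 1/((-37908 + 14064) + ((9*(-5))*0 - 65)) = 1/(-23844 + (-45*0 - 65)) = 1/(-23844 + (0 - 65)) = 1/(-23844 - 65) = 1/(-23909) = -1/23909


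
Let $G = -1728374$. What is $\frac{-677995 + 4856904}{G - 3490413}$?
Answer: $- \frac{596987}{745541} \approx -0.80074$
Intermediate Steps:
$\frac{-677995 + 4856904}{G - 3490413} = \frac{-677995 + 4856904}{-1728374 - 3490413} = \frac{4178909}{-5218787} = 4178909 \left(- \frac{1}{5218787}\right) = - \frac{596987}{745541}$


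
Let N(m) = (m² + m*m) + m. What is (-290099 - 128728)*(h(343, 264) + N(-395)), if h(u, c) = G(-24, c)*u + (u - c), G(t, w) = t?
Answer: -127114832154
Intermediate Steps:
N(m) = m + 2*m² (N(m) = (m² + m²) + m = 2*m² + m = m + 2*m²)
h(u, c) = -c - 23*u (h(u, c) = -24*u + (u - c) = -c - 23*u)
(-290099 - 128728)*(h(343, 264) + N(-395)) = (-290099 - 128728)*((-1*264 - 23*343) - 395*(1 + 2*(-395))) = -418827*((-264 - 7889) - 395*(1 - 790)) = -418827*(-8153 - 395*(-789)) = -418827*(-8153 + 311655) = -418827*303502 = -127114832154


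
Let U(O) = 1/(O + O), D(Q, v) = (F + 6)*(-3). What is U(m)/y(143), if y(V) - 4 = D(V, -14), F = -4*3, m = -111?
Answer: -1/4884 ≈ -0.00020475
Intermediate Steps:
F = -12
D(Q, v) = 18 (D(Q, v) = (-12 + 6)*(-3) = -6*(-3) = 18)
y(V) = 22 (y(V) = 4 + 18 = 22)
U(O) = 1/(2*O)
U(m)/y(143) = ((1/2)/(-111))/22 = ((1/2)*(-1/111))*(1/22) = -1/222*1/22 = -1/4884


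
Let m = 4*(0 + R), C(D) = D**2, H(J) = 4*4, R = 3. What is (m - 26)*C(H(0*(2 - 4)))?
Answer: -3584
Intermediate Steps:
H(J) = 16
m = 12 (m = 4*(0 + 3) = 4*3 = 12)
(m - 26)*C(H(0*(2 - 4))) = (12 - 26)*16**2 = -14*256 = -3584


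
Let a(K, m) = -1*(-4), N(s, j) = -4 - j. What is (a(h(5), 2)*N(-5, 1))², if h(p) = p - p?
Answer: 400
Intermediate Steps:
h(p) = 0
a(K, m) = 4
(a(h(5), 2)*N(-5, 1))² = (4*(-4 - 1*1))² = (4*(-4 - 1))² = (4*(-5))² = (-20)² = 400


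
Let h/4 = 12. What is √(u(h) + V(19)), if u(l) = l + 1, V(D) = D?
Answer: 2*√17 ≈ 8.2462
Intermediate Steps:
h = 48 (h = 4*12 = 48)
u(l) = 1 + l
√(u(h) + V(19)) = √((1 + 48) + 19) = √(49 + 19) = √68 = 2*√17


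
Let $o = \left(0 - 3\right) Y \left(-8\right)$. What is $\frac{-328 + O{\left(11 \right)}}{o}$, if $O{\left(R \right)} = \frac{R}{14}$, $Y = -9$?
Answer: $\frac{509}{336} \approx 1.5149$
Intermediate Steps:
$O{\left(R \right)} = \frac{R}{14}$ ($O{\left(R \right)} = R \frac{1}{14} = \frac{R}{14}$)
$o = -216$ ($o = \left(0 - 3\right) \left(-9\right) \left(-8\right) = \left(-3\right) \left(-9\right) \left(-8\right) = 27 \left(-8\right) = -216$)
$\frac{-328 + O{\left(11 \right)}}{o} = \frac{-328 + \frac{1}{14} \cdot 11}{-216} = \left(-328 + \frac{11}{14}\right) \left(- \frac{1}{216}\right) = \left(- \frac{4581}{14}\right) \left(- \frac{1}{216}\right) = \frac{509}{336}$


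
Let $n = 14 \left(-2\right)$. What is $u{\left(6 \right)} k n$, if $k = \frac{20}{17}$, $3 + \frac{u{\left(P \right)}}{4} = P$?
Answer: $- \frac{6720}{17} \approx -395.29$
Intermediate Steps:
$n = -28$
$u{\left(P \right)} = -12 + 4 P$
$k = \frac{20}{17}$ ($k = 20 \cdot \frac{1}{17} = \frac{20}{17} \approx 1.1765$)
$u{\left(6 \right)} k n = \left(-12 + 4 \cdot 6\right) \frac{20}{17} \left(-28\right) = \left(-12 + 24\right) \frac{20}{17} \left(-28\right) = 12 \cdot \frac{20}{17} \left(-28\right) = \frac{240}{17} \left(-28\right) = - \frac{6720}{17}$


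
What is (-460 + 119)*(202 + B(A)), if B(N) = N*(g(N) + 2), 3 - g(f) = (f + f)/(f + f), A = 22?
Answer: -98890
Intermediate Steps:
g(f) = 2 (g(f) = 3 - (f + f)/(f + f) = 3 - 2*f/(2*f) = 3 - 2*f*1/(2*f) = 3 - 1*1 = 3 - 1 = 2)
B(N) = 4*N (B(N) = N*(2 + 2) = N*4 = 4*N)
(-460 + 119)*(202 + B(A)) = (-460 + 119)*(202 + 4*22) = -341*(202 + 88) = -341*290 = -98890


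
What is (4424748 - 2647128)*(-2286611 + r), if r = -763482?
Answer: -5421906318660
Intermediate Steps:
(4424748 - 2647128)*(-2286611 + r) = (4424748 - 2647128)*(-2286611 - 763482) = 1777620*(-3050093) = -5421906318660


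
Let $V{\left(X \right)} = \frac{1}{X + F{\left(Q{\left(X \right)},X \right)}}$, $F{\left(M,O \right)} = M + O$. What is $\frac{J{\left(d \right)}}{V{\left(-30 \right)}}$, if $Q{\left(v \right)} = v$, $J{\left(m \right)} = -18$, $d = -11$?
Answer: $1620$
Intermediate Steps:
$V{\left(X \right)} = \frac{1}{3 X}$ ($V{\left(X \right)} = \frac{1}{X + \left(X + X\right)} = \frac{1}{X + 2 X} = \frac{1}{3 X}$)
$\frac{J{\left(d \right)}}{V{\left(-30 \right)}} = - \frac{18}{\frac{1}{3} \frac{1}{-30}} = - \frac{18}{\frac{1}{3} \left(- \frac{1}{30}\right)} = - \frac{18}{- \frac{1}{90}} = \left(-18\right) \left(-90\right) = 1620$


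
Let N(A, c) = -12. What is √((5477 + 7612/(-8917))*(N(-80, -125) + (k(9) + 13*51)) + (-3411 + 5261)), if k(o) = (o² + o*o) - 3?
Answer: 2*√88210178623085/8917 ≈ 2106.5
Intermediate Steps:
k(o) = -3 + 2*o² (k(o) = (o² + o²) - 3 = 2*o² - 3 = -3 + 2*o²)
√((5477 + 7612/(-8917))*(N(-80, -125) + (k(9) + 13*51)) + (-3411 + 5261)) = √((5477 + 7612/(-8917))*(-12 + ((-3 + 2*9²) + 13*51)) + (-3411 + 5261)) = √((5477 + 7612*(-1/8917))*(-12 + ((-3 + 2*81) + 663)) + 1850) = √((5477 - 7612/8917)*(-12 + ((-3 + 162) + 663)) + 1850) = √(48830797*(-12 + (159 + 663))/8917 + 1850) = √(48830797*(-12 + 822)/8917 + 1850) = √((48830797/8917)*810 + 1850) = √(39552945570/8917 + 1850) = √(39569442020/8917) = 2*√88210178623085/8917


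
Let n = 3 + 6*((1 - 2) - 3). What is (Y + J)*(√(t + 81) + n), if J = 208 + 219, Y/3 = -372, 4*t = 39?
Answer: 14469 - 7579*√3/2 ≈ 7905.4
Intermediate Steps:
t = 39/4 (t = (¼)*39 = 39/4 ≈ 9.7500)
n = -21 (n = 3 + 6*(-1 - 3) = 3 + 6*(-4) = 3 - 24 = -21)
Y = -1116 (Y = 3*(-372) = -1116)
J = 427
(Y + J)*(√(t + 81) + n) = (-1116 + 427)*(√(39/4 + 81) - 21) = -689*(√(363/4) - 21) = -689*(11*√3/2 - 21) = -689*(-21 + 11*√3/2) = 14469 - 7579*√3/2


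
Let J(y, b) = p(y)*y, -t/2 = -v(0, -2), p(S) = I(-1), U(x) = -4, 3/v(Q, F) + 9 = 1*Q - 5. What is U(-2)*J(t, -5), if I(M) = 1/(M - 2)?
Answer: -4/7 ≈ -0.57143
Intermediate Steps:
v(Q, F) = 3/(-14 + Q) (v(Q, F) = 3/(-9 + (1*Q - 5)) = 3/(-9 + (Q - 5)) = 3/(-9 + (-5 + Q)) = 3/(-14 + Q))
I(M) = 1/(-2 + M)
p(S) = -⅓ (p(S) = 1/(-2 - 1) = 1/(-3) = -⅓)
t = -3/7 (t = -(-2)*3/(-14 + 0) = -(-2)*3/(-14) = -(-2)*3*(-1/14) = -(-2)*(-3)/14 = -2*3/14 = -3/7 ≈ -0.42857)
J(y, b) = -y/3
U(-2)*J(t, -5) = -(-4)*(-3)/(3*7) = -4*⅐ = -4/7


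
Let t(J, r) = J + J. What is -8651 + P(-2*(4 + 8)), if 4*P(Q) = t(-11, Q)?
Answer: -17313/2 ≈ -8656.5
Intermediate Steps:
t(J, r) = 2*J
P(Q) = -11/2 (P(Q) = (2*(-11))/4 = (1/4)*(-22) = -11/2)
-8651 + P(-2*(4 + 8)) = -8651 - 11/2 = -17313/2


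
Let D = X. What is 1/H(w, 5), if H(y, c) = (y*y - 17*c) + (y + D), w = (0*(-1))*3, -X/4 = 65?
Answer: -1/345 ≈ -0.0028986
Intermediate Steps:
X = -260 (X = -4*65 = -260)
D = -260
w = 0 (w = 0*3 = 0)
H(y, c) = -260 + y + y² - 17*c (H(y, c) = (y*y - 17*c) + (y - 260) = (y² - 17*c) + (-260 + y) = -260 + y + y² - 17*c)
1/H(w, 5) = 1/(-260 + 0 + 0² - 17*5) = 1/(-260 + 0 + 0 - 85) = 1/(-345) = -1/345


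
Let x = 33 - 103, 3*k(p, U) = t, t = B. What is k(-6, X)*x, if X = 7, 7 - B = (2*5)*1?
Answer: 70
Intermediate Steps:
B = -3 (B = 7 - 2*5 = 7 - 10 = -3)
t = -3
k(p, U) = -1 (k(p, U) = (⅓)*(-3) = -1)
x = -70
k(-6, X)*x = -1*(-70) = 70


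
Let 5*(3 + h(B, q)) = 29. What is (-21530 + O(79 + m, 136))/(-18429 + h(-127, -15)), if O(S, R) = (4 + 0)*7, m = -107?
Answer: 8270/7087 ≈ 1.1669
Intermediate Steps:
O(S, R) = 28 (O(S, R) = 4*7 = 28)
h(B, q) = 14/5 (h(B, q) = -3 + (⅕)*29 = -3 + 29/5 = 14/5)
(-21530 + O(79 + m, 136))/(-18429 + h(-127, -15)) = (-21530 + 28)/(-18429 + 14/5) = -21502/(-92131/5) = -21502*(-5/92131) = 8270/7087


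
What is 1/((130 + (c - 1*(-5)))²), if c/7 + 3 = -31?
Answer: 1/10609 ≈ 9.4260e-5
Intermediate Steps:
c = -238 (c = -21 + 7*(-31) = -21 - 217 = -238)
1/((130 + (c - 1*(-5)))²) = 1/((130 + (-238 - 1*(-5)))²) = 1/((130 + (-238 + 5))²) = 1/((130 - 233)²) = 1/((-103)²) = 1/10609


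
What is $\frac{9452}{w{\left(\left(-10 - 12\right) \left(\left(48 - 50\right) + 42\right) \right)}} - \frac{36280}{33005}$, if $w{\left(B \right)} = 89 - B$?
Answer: $\frac{3256564}{376257} \approx 8.6552$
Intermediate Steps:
$\frac{9452}{w{\left(\left(-10 - 12\right) \left(\left(48 - 50\right) + 42\right) \right)}} - \frac{36280}{33005} = \frac{9452}{89 - \left(-10 - 12\right) \left(\left(48 - 50\right) + 42\right)} - \frac{36280}{33005} = \frac{9452}{89 - - 22 \left(\left(48 - 50\right) + 42\right)} - \frac{7256}{6601} = \frac{9452}{89 - - 22 \left(-2 + 42\right)} - \frac{7256}{6601} = \frac{9452}{89 - \left(-22\right) 40} - \frac{7256}{6601} = \frac{9452}{89 - -880} - \frac{7256}{6601} = \frac{9452}{89 + 880} - \frac{7256}{6601} = \frac{9452}{969} - \frac{7256}{6601} = 9452 \cdot \frac{1}{969} - \frac{7256}{6601} = \frac{556}{57} - \frac{7256}{6601} = \frac{3256564}{376257}$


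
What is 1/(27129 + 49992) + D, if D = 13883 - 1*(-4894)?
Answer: 1448101018/77121 ≈ 18777.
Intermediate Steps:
D = 18777 (D = 13883 + 4894 = 18777)
1/(27129 + 49992) + D = 1/(27129 + 49992) + 18777 = 1/77121 + 18777 = 1448101018/77121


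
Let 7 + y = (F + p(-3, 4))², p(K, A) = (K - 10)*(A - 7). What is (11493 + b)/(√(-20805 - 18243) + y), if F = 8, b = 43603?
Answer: 10110116/407321 - 27548*I*√9762/1221963 ≈ 24.821 - 2.2274*I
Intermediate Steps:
p(K, A) = (-10 + K)*(-7 + A)
y = 2202 (y = -7 + (8 + (70 - 10*4 - 7*(-3) + 4*(-3)))² = -7 + (8 + (70 - 40 + 21 - 12))² = -7 + (8 + 39)² = -7 + 47² = -7 + 2209 = 2202)
(11493 + b)/(√(-20805 - 18243) + y) = (11493 + 43603)/(√(-20805 - 18243) + 2202) = 55096/(√(-39048) + 2202) = 55096/(2*I*√9762 + 2202) = 55096/(2202 + 2*I*√9762)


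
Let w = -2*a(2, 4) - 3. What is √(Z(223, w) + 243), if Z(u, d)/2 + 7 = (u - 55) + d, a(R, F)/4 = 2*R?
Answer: 3*√55 ≈ 22.249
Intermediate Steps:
a(R, F) = 8*R (a(R, F) = 4*(2*R) = 8*R)
w = -35 (w = -16*2 - 3 = -2*16 - 3 = -32 - 3 = -35)
Z(u, d) = -124 + 2*d + 2*u (Z(u, d) = -14 + 2*((u - 55) + d) = -14 + 2*((-55 + u) + d) = -14 + 2*(-55 + d + u) = -14 + (-110 + 2*d + 2*u) = -124 + 2*d + 2*u)
√(Z(223, w) + 243) = √((-124 + 2*(-35) + 2*223) + 243) = √((-124 - 70 + 446) + 243) = √(252 + 243) = √495 = 3*√55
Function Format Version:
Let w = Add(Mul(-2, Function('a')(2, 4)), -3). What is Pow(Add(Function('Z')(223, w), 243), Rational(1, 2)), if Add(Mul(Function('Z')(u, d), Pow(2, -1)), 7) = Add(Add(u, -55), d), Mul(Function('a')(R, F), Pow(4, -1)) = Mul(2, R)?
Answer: Mul(3, Pow(55, Rational(1, 2))) ≈ 22.249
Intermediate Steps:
Function('a')(R, F) = Mul(8, R) (Function('a')(R, F) = Mul(4, Mul(2, R)) = Mul(8, R))
w = -35 (w = Add(Mul(-2, Mul(8, 2)), -3) = Add(Mul(-2, 16), -3) = Add(-32, -3) = -35)
Function('Z')(u, d) = Add(-124, Mul(2, d), Mul(2, u)) (Function('Z')(u, d) = Add(-14, Mul(2, Add(Add(u, -55), d))) = Add(-14, Mul(2, Add(Add(-55, u), d))) = Add(-14, Mul(2, Add(-55, d, u))) = Add(-14, Add(-110, Mul(2, d), Mul(2, u))) = Add(-124, Mul(2, d), Mul(2, u)))
Pow(Add(Function('Z')(223, w), 243), Rational(1, 2)) = Pow(Add(Add(-124, Mul(2, -35), Mul(2, 223)), 243), Rational(1, 2)) = Pow(Add(Add(-124, -70, 446), 243), Rational(1, 2)) = Pow(Add(252, 243), Rational(1, 2)) = Pow(495, Rational(1, 2)) = Mul(3, Pow(55, Rational(1, 2)))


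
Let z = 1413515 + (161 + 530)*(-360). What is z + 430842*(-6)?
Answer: -1420297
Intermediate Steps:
z = 1164755 (z = 1413515 + 691*(-360) = 1413515 - 248760 = 1164755)
z + 430842*(-6) = 1164755 + 430842*(-6) = 1164755 - 2585052 = -1420297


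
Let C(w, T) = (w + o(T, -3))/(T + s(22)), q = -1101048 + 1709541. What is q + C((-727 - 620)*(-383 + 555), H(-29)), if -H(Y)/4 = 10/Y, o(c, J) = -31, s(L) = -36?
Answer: 617646707/1004 ≈ 6.1519e+5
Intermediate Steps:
q = 608493
H(Y) = -40/Y
C(w, T) = (-31 + w)/(-36 + T) (C(w, T) = (w - 31)/(T - 36) = (-31 + w)/(-36 + T))
q + C((-727 - 620)*(-383 + 555), H(-29)) = 608493 + (-31 + (-727 - 620)*(-383 + 555))/(-36 - 40/(-29)) = 608493 + (-31 - 1347*172)/(-36 - 40*(-1/29)) = 608493 + (-31 - 231684)/(-36 + 40/29) = 608493 - 231715/(-1004/29) = 608493 - 29/1004*(-231715) = 608493 + 6719735/1004 = 617646707/1004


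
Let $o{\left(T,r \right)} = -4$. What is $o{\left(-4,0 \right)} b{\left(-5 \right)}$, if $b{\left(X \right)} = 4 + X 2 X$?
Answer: $-216$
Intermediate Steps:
$b{\left(X \right)} = 4 + 2 X^{2}$
$o{\left(-4,0 \right)} b{\left(-5 \right)} = - 4 \left(4 + 2 \left(-5\right)^{2}\right) = - 4 \left(4 + 2 \cdot 25\right) = - 4 \left(4 + 50\right) = \left(-4\right) 54 = -216$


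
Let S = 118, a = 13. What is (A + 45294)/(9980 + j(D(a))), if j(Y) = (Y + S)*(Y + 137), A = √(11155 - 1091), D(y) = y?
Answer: 22647/14815 + 2*√629/14815 ≈ 1.5320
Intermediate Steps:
A = 4*√629 (A = √10064 = 4*√629 ≈ 100.32)
j(Y) = (118 + Y)*(137 + Y) (j(Y) = (Y + 118)*(Y + 137) = (118 + Y)*(137 + Y))
(A + 45294)/(9980 + j(D(a))) = (4*√629 + 45294)/(9980 + (16166 + 13² + 255*13)) = (45294 + 4*√629)/(9980 + (16166 + 169 + 3315)) = (45294 + 4*√629)/(9980 + 19650) = (45294 + 4*√629)/29630 = (45294 + 4*√629)*(1/29630) = 22647/14815 + 2*√629/14815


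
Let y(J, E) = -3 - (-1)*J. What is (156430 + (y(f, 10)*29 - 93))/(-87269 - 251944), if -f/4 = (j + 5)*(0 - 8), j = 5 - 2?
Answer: -7794/16153 ≈ -0.48251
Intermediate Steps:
j = 3
f = 256 (f = -4*(3 + 5)*(0 - 8) = -32*(-8) = -4*(-64) = 256)
y(J, E) = -3 + J
(156430 + (y(f, 10)*29 - 93))/(-87269 - 251944) = (156430 + ((-3 + 256)*29 - 93))/(-87269 - 251944) = (156430 + (253*29 - 93))/(-339213) = (156430 + (7337 - 93))*(-1/339213) = (156430 + 7244)*(-1/339213) = 163674*(-1/339213) = -7794/16153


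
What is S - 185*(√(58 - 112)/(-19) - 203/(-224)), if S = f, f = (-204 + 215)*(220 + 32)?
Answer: 83339/32 + 555*I*√6/19 ≈ 2604.3 + 71.551*I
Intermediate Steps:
f = 2772 (f = 11*252 = 2772)
S = 2772
S - 185*(√(58 - 112)/(-19) - 203/(-224)) = 2772 - 185*(√(58 - 112)/(-19) - 203/(-224)) = 2772 - 185*(√(-54)*(-1/19) - 203*(-1/224)) = 2772 - 185*((3*I*√6)*(-1/19) + 29/32) = 2772 - 185*(-3*I*√6/19 + 29/32) = 2772 - 185*(29/32 - 3*I*√6/19) = 2772 + (-5365/32 + 555*I*√6/19) = 83339/32 + 555*I*√6/19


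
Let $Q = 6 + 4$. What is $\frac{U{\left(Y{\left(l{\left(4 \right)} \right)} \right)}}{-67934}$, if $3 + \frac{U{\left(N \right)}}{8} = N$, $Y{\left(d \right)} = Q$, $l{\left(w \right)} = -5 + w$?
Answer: $- \frac{28}{33967} \approx -0.00082433$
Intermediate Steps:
$Q = 10$
$Y{\left(d \right)} = 10$
$U{\left(N \right)} = -24 + 8 N$
$\frac{U{\left(Y{\left(l{\left(4 \right)} \right)} \right)}}{-67934} = \frac{-24 + 8 \cdot 10}{-67934} = \left(-24 + 80\right) \left(- \frac{1}{67934}\right) = 56 \left(- \frac{1}{67934}\right) = - \frac{28}{33967}$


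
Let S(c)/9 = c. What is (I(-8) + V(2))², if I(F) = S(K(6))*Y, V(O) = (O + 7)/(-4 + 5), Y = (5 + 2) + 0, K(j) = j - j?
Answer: 81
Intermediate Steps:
K(j) = 0
S(c) = 9*c
Y = 7 (Y = 7 + 0 = 7)
V(O) = 7 + O (V(O) = (7 + O)/1 = (7 + O)*1 = 7 + O)
I(F) = 0 (I(F) = (9*0)*7 = 0*7 = 0)
(I(-8) + V(2))² = (0 + (7 + 2))² = (0 + 9)² = 9² = 81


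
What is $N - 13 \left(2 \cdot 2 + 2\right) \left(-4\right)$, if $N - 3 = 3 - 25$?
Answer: $-5928$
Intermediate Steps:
$N = -19$ ($N = 3 + \left(3 - 25\right) = 3 - 22 = -19$)
$N - 13 \left(2 \cdot 2 + 2\right) \left(-4\right) = - 19 - 13 \left(2 \cdot 2 + 2\right) \left(-4\right) = - 19 - 13 \left(4 + 2\right) \left(-4\right) = - 19 \left(-13\right) 6 \left(-4\right) = - 19 \left(\left(-78\right) \left(-4\right)\right) = \left(-19\right) 312 = -5928$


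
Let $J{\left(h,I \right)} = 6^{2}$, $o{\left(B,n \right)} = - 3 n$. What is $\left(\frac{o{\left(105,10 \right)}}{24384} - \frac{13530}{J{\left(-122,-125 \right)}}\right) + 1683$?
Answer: $\frac{15936961}{12192} \approx 1307.2$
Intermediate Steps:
$J{\left(h,I \right)} = 36$
$\left(\frac{o{\left(105,10 \right)}}{24384} - \frac{13530}{J{\left(-122,-125 \right)}}\right) + 1683 = \left(\frac{\left(-3\right) 10}{24384} - \frac{13530}{36}\right) + 1683 = \left(\left(-30\right) \frac{1}{24384} - \frac{2255}{6}\right) + 1683 = \left(- \frac{5}{4064} - \frac{2255}{6}\right) + 1683 = - \frac{4582175}{12192} + 1683 = \frac{15936961}{12192}$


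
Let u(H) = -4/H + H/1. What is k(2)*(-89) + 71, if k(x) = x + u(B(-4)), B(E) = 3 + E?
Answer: -374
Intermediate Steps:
u(H) = H - 4/H (u(H) = -4/H + H*1 = -4/H + H = H - 4/H)
k(x) = 3 + x (k(x) = x + ((3 - 4) - 4/(3 - 4)) = x + (-1 - 4/(-1)) = x + (-1 - 4*(-1)) = x + (-1 + 4) = x + 3 = 3 + x)
k(2)*(-89) + 71 = (3 + 2)*(-89) + 71 = 5*(-89) + 71 = -445 + 71 = -374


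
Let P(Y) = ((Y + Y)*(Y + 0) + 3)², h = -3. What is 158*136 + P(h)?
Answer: 21929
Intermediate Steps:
P(Y) = (3 + 2*Y²)² (P(Y) = ((2*Y)*Y + 3)² = (2*Y² + 3)² = (3 + 2*Y²)²)
158*136 + P(h) = 158*136 + (3 + 2*(-3)²)² = 21488 + (3 + 2*9)² = 21488 + (3 + 18)² = 21488 + 21² = 21488 + 441 = 21929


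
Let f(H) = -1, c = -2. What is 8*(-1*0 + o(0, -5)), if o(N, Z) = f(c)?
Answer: -8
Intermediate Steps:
o(N, Z) = -1
8*(-1*0 + o(0, -5)) = 8*(-1*0 - 1) = 8*(0 - 1) = 8*(-1) = -8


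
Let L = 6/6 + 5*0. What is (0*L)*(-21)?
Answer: 0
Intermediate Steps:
L = 1 (L = 6*(1/6) + 0 = 1 + 0 = 1)
(0*L)*(-21) = (0*1)*(-21) = 0*(-21) = 0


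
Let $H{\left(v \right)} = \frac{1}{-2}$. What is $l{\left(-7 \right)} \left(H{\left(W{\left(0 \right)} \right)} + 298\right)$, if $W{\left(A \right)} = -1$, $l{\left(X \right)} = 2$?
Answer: $595$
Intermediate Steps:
$H{\left(v \right)} = - \frac{1}{2}$
$l{\left(-7 \right)} \left(H{\left(W{\left(0 \right)} \right)} + 298\right) = 2 \left(- \frac{1}{2} + 298\right) = 2 \cdot \frac{595}{2} = 595$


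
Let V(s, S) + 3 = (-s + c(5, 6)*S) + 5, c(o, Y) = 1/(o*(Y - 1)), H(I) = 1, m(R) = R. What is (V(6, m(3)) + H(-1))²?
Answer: 5184/625 ≈ 8.2944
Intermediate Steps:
c(o, Y) = 1/(o*(-1 + Y))
V(s, S) = 2 - s + S/25 (V(s, S) = -3 + ((-s + (1/(5*(-1 + 6)))*S) + 5) = -3 + ((-s + ((⅕)/5)*S) + 5) = -3 + ((-s + ((⅕)*(⅕))*S) + 5) = -3 + ((-s + S/25) + 5) = -3 + (5 - s + S/25) = 2 - s + S/25)
(V(6, m(3)) + H(-1))² = ((2 - 1*6 + (1/25)*3) + 1)² = ((2 - 6 + 3/25) + 1)² = (-97/25 + 1)² = (-72/25)² = 5184/625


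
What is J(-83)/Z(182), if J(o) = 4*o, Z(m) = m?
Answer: -166/91 ≈ -1.8242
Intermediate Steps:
J(-83)/Z(182) = (4*(-83))/182 = -332*1/182 = -166/91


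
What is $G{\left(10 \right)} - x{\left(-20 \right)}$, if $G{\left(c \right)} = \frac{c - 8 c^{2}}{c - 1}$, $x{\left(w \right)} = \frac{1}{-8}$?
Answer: $- \frac{6311}{72} \approx -87.653$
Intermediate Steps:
$x{\left(w \right)} = - \frac{1}{8}$
$G{\left(c \right)} = \frac{c - 8 c^{2}}{-1 + c}$
$G{\left(10 \right)} - x{\left(-20 \right)} = \frac{10 \left(1 - 80\right)}{-1 + 10} - - \frac{1}{8} = \frac{10 \left(1 - 80\right)}{9} + \frac{1}{8} = 10 \cdot \frac{1}{9} \left(-79\right) + \frac{1}{8} = - \frac{790}{9} + \frac{1}{8} = - \frac{6311}{72}$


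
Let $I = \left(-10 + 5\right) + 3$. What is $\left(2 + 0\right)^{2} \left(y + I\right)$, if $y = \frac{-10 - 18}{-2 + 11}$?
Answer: $- \frac{184}{9} \approx -20.444$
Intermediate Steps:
$I = -2$ ($I = -5 + 3 = -2$)
$y = - \frac{28}{9} \approx -3.1111$
$\left(2 + 0\right)^{2} \left(y + I\right) = \left(2 + 0\right)^{2} \left(- \frac{28}{9} - 2\right) = 2^{2} \left(- \frac{46}{9}\right) = 4 \left(- \frac{46}{9}\right) = - \frac{184}{9}$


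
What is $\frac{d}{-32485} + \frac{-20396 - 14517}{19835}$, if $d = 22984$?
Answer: $- \frac{318007289}{128867995} \approx -2.4677$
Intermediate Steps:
$\frac{d}{-32485} + \frac{-20396 - 14517}{19835} = \frac{22984}{-32485} + \frac{-20396 - 14517}{19835} = 22984 \left(- \frac{1}{32485}\right) - \frac{34913}{19835} = - \frac{22984}{32485} - \frac{34913}{19835} = - \frac{318007289}{128867995}$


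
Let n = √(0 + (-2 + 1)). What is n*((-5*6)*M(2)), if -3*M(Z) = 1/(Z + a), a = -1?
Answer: 10*I ≈ 10.0*I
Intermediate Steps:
M(Z) = -1/(3*(-1 + Z)) (M(Z) = -1/(3*(Z - 1)) = -1/(3*(-1 + Z)))
n = I (n = √(0 - 1) = √(-1) = I ≈ 1.0*I)
n*((-5*6)*M(2)) = I*((-5*6)*(-1/(-3 + 3*2))) = I*(-(-30)/(-3 + 6)) = I*(-(-30)/3) = I*(-30*(-⅓)) = I*10 = 10*I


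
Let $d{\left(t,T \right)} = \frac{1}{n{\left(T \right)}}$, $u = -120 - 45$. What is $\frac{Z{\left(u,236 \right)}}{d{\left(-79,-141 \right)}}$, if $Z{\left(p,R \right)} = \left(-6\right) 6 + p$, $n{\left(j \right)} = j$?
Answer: $28341$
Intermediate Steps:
$u = -165$
$Z{\left(p,R \right)} = -36 + p$
$d{\left(t,T \right)} = \frac{1}{T}$
$\frac{Z{\left(u,236 \right)}}{d{\left(-79,-141 \right)}} = \frac{-36 - 165}{\frac{1}{-141}} = - \frac{201}{- \frac{1}{141}} = \left(-201\right) \left(-141\right) = 28341$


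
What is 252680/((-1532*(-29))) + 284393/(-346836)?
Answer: 18750877069/3852307452 ≈ 4.8674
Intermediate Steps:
252680/((-1532*(-29))) + 284393/(-346836) = 252680/44428 + 284393*(-1/346836) = 252680*(1/44428) - 284393/346836 = 63170/11107 - 284393/346836 = 18750877069/3852307452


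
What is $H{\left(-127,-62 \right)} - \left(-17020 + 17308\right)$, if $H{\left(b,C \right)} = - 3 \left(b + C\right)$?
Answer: $279$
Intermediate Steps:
$H{\left(b,C \right)} = - 3 C - 3 b$ ($H{\left(b,C \right)} = - 3 \left(C + b\right) = - 3 C - 3 b$)
$H{\left(-127,-62 \right)} - \left(-17020 + 17308\right) = \left(\left(-3\right) \left(-62\right) - -381\right) - \left(-17020 + 17308\right) = \left(186 + 381\right) - 288 = 567 - 288 = 279$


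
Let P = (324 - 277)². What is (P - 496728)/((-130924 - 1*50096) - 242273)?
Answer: 494519/423293 ≈ 1.1683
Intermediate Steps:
P = 2209 (P = 47² = 2209)
(P - 496728)/((-130924 - 1*50096) - 242273) = (2209 - 496728)/((-130924 - 1*50096) - 242273) = -494519/((-130924 - 50096) - 242273) = -494519/(-181020 - 242273) = -494519/(-423293) = -494519*(-1/423293) = 494519/423293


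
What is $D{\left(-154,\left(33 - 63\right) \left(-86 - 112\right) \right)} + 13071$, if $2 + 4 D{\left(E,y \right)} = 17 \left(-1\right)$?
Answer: $\frac{52265}{4} \approx 13066.0$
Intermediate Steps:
$D{\left(E,y \right)} = - \frac{19}{4}$ ($D{\left(E,y \right)} = - \frac{1}{2} + \frac{17 \left(-1\right)}{4} = - \frac{1}{2} + \frac{1}{4} \left(-17\right) = - \frac{1}{2} - \frac{17}{4} = - \frac{19}{4}$)
$D{\left(-154,\left(33 - 63\right) \left(-86 - 112\right) \right)} + 13071 = - \frac{19}{4} + 13071 = \frac{52265}{4}$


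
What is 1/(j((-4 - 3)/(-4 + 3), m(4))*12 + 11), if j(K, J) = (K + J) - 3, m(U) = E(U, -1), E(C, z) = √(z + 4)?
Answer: 59/3049 - 12*√3/3049 ≈ 0.012534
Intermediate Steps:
E(C, z) = √(4 + z)
m(U) = √3 (m(U) = √(4 - 1) = √3)
j(K, J) = -3 + J + K (j(K, J) = (J + K) - 3 = -3 + J + K)
1/(j((-4 - 3)/(-4 + 3), m(4))*12 + 11) = 1/((-3 + √3 + (-4 - 3)/(-4 + 3))*12 + 11) = 1/((-3 + √3 - 7/(-1))*12 + 11) = 1/((-3 + √3 - 7*(-1))*12 + 11) = 1/((-3 + √3 + 7)*12 + 11) = 1/((4 + √3)*12 + 11) = 1/((48 + 12*√3) + 11) = 1/(59 + 12*√3)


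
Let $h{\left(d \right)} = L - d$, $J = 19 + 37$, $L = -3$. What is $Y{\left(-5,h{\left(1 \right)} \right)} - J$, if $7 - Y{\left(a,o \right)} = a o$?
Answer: $-69$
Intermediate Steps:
$J = 56$
$h{\left(d \right)} = -3 - d$
$Y{\left(a,o \right)} = 7 - a o$
$Y{\left(-5,h{\left(1 \right)} \right)} - J = \left(7 - - 5 \left(-3 - 1\right)\right) - 56 = \left(7 - \left(-5\right) \left(-4\right)\right) - 56 = \left(7 - 20\right) - 56 = -13 - 56 = -69$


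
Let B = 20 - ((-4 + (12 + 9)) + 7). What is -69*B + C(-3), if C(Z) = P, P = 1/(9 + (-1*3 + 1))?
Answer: 1933/7 ≈ 276.14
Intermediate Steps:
B = -4 (B = 20 - ((-4 + 21) + 7) = 20 - (17 + 7) = 20 - 1*24 = 20 - 24 = -4)
P = 1/7 (P = 1/(9 + (-3 + 1)) = 1/(9 - 2) = 1/7 ≈ 0.14286)
C(Z) = 1/7
-69*B + C(-3) = -69*(-4) + 1/7 = 276 + 1/7 = 1933/7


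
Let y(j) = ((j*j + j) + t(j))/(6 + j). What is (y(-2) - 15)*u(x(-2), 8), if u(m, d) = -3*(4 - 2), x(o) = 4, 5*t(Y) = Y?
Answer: 438/5 ≈ 87.600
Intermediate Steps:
t(Y) = Y/5
u(m, d) = -6 (u(m, d) = -3*2 = -6)
y(j) = (j² + 6*j/5)/(6 + j) (y(j) = ((j*j + j) + j/5)/(6 + j) = ((j² + j) + j/5)/(6 + j) = ((j + j²) + j/5)/(6 + j) = (j² + 6*j/5)/(6 + j))
(y(-2) - 15)*u(x(-2), 8) = ((⅕)*(-2)*(6 + 5*(-2))/(6 - 2) - 15)*(-6) = ((⅕)*(-2)*(6 - 10)/4 - 15)*(-6) = ((⅕)*(-2)*(¼)*(-4) - 15)*(-6) = (⅖ - 15)*(-6) = -73/5*(-6) = 438/5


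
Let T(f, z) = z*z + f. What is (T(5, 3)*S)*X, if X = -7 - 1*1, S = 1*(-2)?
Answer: 224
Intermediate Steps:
T(f, z) = f + z**2 (T(f, z) = z**2 + f = f + z**2)
S = -2
X = -8 (X = -7 - 1 = -8)
(T(5, 3)*S)*X = ((5 + 3**2)*(-2))*(-8) = ((5 + 9)*(-2))*(-8) = (14*(-2))*(-8) = -28*(-8) = 224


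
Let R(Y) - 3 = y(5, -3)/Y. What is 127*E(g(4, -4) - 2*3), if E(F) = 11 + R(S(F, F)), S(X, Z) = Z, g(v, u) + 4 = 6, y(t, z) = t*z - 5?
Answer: 2413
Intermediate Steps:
y(t, z) = -5 + t*z
g(v, u) = 2 (g(v, u) = -4 + 6 = 2)
R(Y) = 3 - 20/Y (R(Y) = 3 + (-5 + 5*(-3))/Y = 3 + (-5 - 15)/Y = 3 - 20/Y)
E(F) = 14 - 20/F (E(F) = 11 + (3 - 20/F) = 14 - 20/F)
127*E(g(4, -4) - 2*3) = 127*(14 - 20/(2 - 2*3)) = 127*(14 - 20/(2 - 6)) = 127*(14 - 20/(-4)) = 127*(14 - 20*(-¼)) = 127*(14 + 5) = 127*19 = 2413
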